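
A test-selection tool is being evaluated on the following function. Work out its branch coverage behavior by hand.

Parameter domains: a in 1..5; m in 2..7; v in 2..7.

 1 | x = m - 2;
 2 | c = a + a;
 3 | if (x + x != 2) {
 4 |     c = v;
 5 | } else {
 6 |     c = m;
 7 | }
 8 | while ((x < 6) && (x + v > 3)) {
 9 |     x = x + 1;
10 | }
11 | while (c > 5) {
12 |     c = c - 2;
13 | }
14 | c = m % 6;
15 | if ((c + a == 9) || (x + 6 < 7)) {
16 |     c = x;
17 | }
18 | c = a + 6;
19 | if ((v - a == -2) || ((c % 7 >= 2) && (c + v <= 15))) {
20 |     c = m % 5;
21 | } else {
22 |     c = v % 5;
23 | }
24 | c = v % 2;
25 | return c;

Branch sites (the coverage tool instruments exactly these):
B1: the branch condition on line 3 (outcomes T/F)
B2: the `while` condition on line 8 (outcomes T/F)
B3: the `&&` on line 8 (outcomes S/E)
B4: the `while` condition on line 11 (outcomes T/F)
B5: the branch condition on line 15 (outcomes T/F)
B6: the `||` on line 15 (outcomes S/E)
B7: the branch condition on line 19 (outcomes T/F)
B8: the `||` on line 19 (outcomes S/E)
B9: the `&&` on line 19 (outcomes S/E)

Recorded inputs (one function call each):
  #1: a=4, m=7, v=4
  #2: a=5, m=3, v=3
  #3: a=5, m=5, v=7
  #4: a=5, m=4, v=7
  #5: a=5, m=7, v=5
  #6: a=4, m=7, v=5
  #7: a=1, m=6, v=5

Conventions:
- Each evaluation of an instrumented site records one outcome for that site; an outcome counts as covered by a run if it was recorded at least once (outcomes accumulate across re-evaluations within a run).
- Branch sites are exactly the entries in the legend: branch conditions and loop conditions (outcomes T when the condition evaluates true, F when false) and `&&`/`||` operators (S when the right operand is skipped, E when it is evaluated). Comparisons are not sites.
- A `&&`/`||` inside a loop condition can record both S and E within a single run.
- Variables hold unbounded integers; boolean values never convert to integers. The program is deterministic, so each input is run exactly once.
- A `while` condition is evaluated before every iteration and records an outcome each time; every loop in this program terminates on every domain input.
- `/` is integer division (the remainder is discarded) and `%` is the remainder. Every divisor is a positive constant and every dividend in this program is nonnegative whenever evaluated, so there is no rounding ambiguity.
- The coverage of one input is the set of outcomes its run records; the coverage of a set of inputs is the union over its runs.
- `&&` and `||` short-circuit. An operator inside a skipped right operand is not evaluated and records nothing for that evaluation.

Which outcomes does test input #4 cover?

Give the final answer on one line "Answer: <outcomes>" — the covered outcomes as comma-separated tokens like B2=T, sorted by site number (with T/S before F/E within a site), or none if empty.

Tracing the run of input #4 (a=5, m=4, v=7):
  B1->T, B3->E, B2->T, B3->E, B2->T, B3->E, B2->T, B3->E, B2->T, B3->S
  B2->F, B4->T, B4->F, B6->S, B5->T, B8->E, B9->E, B7->F
deduplicating events, the covered set is: B1=T, B2=T, B2=F, B3=S, B3=E, B4=T, B4=F, B5=T, B6=S, B7=F, B8=E, B9=E

Answer: B1=T, B2=T, B2=F, B3=S, B3=E, B4=T, B4=F, B5=T, B6=S, B7=F, B8=E, B9=E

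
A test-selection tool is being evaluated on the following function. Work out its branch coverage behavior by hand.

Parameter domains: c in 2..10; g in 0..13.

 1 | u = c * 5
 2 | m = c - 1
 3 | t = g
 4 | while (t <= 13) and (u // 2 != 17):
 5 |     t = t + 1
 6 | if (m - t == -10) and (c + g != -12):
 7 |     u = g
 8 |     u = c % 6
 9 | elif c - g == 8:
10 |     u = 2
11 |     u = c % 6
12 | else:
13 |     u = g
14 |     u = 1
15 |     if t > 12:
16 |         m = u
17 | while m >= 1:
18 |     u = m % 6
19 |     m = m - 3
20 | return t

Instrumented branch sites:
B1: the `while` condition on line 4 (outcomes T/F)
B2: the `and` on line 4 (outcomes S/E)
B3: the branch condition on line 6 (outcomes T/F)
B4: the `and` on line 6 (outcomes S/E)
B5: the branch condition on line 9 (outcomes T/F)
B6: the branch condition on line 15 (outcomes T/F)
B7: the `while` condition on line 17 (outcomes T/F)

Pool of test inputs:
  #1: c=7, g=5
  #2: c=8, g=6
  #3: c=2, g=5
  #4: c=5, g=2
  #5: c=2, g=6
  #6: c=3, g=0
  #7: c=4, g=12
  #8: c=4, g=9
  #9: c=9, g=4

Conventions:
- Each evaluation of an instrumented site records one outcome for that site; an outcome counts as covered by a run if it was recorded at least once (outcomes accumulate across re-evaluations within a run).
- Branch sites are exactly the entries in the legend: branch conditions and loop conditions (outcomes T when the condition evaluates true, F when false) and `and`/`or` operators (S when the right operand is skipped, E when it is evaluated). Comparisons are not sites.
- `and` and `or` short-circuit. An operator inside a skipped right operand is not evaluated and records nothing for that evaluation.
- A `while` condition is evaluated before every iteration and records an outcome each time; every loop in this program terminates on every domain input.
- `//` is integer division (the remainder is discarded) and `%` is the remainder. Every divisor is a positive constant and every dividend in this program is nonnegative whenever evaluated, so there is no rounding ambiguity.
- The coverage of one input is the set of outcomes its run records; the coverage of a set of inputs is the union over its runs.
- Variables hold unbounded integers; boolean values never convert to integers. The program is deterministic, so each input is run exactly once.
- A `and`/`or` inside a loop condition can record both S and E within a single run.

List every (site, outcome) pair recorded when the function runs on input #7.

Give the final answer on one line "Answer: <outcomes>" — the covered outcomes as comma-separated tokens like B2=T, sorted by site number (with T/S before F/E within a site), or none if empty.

Simulating input #7 (c=4, g=12) step by step:
  B2->E, B1->T, B2->E, B1->T, B2->S, B1->F, B4->S, B3->F, B5->F, B6->T
  B7->T, B7->F
collecting distinct outcomes: B1=T, B1=F, B2=S, B2=E, B3=F, B4=S, B5=F, B6=T, B7=T, B7=F

Answer: B1=T, B1=F, B2=S, B2=E, B3=F, B4=S, B5=F, B6=T, B7=T, B7=F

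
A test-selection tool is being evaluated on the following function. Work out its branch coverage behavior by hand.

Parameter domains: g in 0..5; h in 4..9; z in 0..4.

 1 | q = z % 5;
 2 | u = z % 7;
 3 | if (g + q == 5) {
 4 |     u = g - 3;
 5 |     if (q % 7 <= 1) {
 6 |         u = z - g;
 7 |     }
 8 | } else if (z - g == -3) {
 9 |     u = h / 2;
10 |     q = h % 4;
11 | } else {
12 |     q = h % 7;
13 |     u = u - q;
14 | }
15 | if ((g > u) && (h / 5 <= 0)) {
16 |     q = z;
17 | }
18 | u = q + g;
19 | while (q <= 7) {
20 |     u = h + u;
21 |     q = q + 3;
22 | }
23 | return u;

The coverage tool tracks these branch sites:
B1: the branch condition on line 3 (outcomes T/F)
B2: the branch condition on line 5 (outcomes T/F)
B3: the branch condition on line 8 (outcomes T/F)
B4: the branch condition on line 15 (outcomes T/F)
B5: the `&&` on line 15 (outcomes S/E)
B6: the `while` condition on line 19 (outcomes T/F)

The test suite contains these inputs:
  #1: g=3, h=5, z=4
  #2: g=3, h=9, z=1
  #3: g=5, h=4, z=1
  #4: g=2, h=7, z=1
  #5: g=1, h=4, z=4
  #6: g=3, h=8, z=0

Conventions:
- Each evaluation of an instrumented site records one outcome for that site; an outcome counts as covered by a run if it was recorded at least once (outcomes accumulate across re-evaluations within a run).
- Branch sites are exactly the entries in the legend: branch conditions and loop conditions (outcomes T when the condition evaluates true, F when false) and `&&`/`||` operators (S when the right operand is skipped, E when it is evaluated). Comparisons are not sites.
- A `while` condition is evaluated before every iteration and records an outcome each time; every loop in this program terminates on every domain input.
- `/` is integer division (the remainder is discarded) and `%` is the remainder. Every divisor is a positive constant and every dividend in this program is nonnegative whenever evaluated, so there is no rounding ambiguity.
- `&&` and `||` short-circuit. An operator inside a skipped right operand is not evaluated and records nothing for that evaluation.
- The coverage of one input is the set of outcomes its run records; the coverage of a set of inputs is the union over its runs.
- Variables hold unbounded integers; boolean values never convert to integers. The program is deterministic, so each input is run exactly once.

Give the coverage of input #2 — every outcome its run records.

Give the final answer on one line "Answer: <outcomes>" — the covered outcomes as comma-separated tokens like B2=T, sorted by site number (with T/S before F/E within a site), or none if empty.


Tracing the run of input #2 (g=3, h=9, z=1):
  B1->F, B3->F, B5->E, B4->F, B6->T, B6->T, B6->F
as a set, this run covers: B1=F, B3=F, B4=F, B5=E, B6=T, B6=F
Answer: B1=F, B3=F, B4=F, B5=E, B6=T, B6=F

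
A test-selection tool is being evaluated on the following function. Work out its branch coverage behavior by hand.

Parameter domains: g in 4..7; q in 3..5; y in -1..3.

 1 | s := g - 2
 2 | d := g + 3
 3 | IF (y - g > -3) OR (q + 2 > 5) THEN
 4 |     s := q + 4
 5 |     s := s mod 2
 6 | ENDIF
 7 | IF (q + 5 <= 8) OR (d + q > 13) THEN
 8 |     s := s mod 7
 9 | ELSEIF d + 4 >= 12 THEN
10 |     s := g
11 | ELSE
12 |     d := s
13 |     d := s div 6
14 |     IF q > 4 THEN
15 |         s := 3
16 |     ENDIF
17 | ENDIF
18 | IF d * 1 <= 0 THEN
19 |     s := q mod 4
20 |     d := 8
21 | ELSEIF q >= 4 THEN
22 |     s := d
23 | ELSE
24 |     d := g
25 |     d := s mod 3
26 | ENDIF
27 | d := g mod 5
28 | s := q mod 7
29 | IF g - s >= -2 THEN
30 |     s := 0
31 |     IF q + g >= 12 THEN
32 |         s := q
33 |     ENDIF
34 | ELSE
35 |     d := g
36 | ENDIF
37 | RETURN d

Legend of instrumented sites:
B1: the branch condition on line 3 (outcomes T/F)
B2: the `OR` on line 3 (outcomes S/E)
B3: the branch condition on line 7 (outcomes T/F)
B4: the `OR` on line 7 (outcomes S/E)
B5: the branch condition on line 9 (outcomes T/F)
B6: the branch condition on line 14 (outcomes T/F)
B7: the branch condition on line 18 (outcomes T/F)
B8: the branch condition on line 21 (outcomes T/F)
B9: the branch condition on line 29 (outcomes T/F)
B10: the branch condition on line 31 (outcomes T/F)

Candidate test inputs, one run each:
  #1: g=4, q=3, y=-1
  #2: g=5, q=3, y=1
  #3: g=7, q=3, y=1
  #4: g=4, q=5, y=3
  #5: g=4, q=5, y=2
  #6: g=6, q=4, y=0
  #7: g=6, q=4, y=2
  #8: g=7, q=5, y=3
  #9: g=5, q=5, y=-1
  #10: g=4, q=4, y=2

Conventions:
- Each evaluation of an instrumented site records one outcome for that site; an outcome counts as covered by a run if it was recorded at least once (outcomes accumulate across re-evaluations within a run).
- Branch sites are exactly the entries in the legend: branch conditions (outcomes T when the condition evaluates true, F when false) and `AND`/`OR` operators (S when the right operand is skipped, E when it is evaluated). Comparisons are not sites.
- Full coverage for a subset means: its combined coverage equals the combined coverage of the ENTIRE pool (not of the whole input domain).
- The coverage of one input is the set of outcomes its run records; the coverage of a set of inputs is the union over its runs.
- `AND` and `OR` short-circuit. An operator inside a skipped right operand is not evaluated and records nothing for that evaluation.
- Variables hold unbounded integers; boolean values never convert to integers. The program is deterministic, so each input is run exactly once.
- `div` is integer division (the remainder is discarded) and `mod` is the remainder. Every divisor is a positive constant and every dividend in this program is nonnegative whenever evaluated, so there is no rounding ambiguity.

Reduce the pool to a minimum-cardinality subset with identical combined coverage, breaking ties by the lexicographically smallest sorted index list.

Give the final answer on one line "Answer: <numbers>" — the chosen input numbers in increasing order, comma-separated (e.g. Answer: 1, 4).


input #1 (g=4, q=3, y=-1): events B2->E, B1->F, B4->S, B3->T, B7->F, B8->F, B9->T, B10->F; covers B1=F, B2=E, B3=T, B4=S, B7=F, B8=F, B9=T, B10=F
input #2 (g=5, q=3, y=1): events B2->E, B1->F, B4->S, B3->T, B7->F, B8->F, B9->T, B10->F; covers B1=F, B2=E, B3=T, B4=S, B7=F, B8=F, B9=T, B10=F
input #3 (g=7, q=3, y=1): events B2->E, B1->F, B4->S, B3->T, B7->F, B8->F, B9->T, B10->F; covers B1=F, B2=E, B3=T, B4=S, B7=F, B8=F, B9=T, B10=F
input #4 (g=4, q=5, y=3): events B2->S, B1->T, B4->E, B3->F, B5->F, B6->T, B7->T, B9->T, B10->F; covers B1=T, B2=S, B3=F, B4=E, B5=F, B6=T, B7=T, B9=T, B10=F
input #5 (g=4, q=5, y=2): events B2->S, B1->T, B4->E, B3->F, B5->F, B6->T, B7->T, B9->T, B10->F; covers B1=T, B2=S, B3=F, B4=E, B5=F, B6=T, B7=T, B9=T, B10=F
input #6 (g=6, q=4, y=0): events B2->E, B1->T, B4->E, B3->F, B5->T, B7->F, B8->T, B9->T, B10->F; covers B1=T, B2=E, B3=F, B4=E, B5=T, B7=F, B8=T, B9=T, B10=F
input #7 (g=6, q=4, y=2): events B2->E, B1->T, B4->E, B3->F, B5->T, B7->F, B8->T, B9->T, B10->F; covers B1=T, B2=E, B3=F, B4=E, B5=T, B7=F, B8=T, B9=T, B10=F
input #8 (g=7, q=5, y=3): events B2->E, B1->T, B4->E, B3->T, B7->F, B8->T, B9->T, B10->T; covers B1=T, B2=E, B3=T, B4=E, B7=F, B8=T, B9=T, B10=T
input #9 (g=5, q=5, y=-1): events B2->E, B1->T, B4->E, B3->F, B5->T, B7->F, B8->T, B9->T, B10->F; covers B1=T, B2=E, B3=F, B4=E, B5=T, B7=F, B8=T, B9=T, B10=F
input #10 (g=4, q=4, y=2): events B2->S, B1->T, B4->E, B3->F, B5->F, B6->F, B7->T, B9->T, B10->F; covers B1=T, B2=S, B3=F, B4=E, B5=F, B6=F, B7=T, B9=T, B10=F
the full pool covers 19 outcomes: B1=T, B1=F, B2=S, B2=E, B3=T, B3=F, B4=S, B4=E, B5=T, B5=F, B6=T, B6=F, B7=T, B7=F, B8=T, B8=F, B9=T, B10=T, B10=F
every size-1 subset falls short of the 19 outcomes (best: 9/19)
every size-2 subset falls short of the 19 outcomes (best: 15/19)
every size-3 subset falls short of the 19 outcomes (best: 17/19)
every size-4 subset falls short of the 19 outcomes (best: 18/19)
at size 5, {1, 4, 6, 8, 10} reaches all 19 outcomes; every lexicographically earlier size-5 subset fails
Answer: 1, 4, 6, 8, 10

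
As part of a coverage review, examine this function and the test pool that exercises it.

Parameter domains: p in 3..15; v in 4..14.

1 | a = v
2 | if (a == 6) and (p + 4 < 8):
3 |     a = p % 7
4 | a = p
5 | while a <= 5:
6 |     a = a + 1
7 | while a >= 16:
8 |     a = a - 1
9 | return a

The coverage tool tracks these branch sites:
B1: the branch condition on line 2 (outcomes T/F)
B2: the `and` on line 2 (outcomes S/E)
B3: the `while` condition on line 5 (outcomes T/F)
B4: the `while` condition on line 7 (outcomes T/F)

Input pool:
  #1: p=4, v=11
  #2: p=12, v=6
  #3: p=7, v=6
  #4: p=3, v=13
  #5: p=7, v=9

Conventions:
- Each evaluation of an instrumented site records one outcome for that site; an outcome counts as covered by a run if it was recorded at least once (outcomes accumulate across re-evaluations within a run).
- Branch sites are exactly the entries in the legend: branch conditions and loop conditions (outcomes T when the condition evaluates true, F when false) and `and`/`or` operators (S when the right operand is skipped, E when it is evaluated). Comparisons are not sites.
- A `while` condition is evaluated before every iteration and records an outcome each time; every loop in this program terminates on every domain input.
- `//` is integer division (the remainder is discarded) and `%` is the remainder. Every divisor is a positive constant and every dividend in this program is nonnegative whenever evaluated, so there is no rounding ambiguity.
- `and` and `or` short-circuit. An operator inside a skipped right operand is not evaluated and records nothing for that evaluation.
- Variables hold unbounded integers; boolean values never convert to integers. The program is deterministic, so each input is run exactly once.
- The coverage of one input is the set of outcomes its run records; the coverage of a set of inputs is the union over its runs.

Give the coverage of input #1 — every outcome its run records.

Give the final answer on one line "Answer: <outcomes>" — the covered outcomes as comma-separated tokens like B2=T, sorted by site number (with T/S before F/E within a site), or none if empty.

Running input #1 (p=4, v=11), event by event:
  B2->S, B1->F, B3->T, B3->T, B3->F, B4->F
as a set, this run covers: B1=F, B2=S, B3=T, B3=F, B4=F

Answer: B1=F, B2=S, B3=T, B3=F, B4=F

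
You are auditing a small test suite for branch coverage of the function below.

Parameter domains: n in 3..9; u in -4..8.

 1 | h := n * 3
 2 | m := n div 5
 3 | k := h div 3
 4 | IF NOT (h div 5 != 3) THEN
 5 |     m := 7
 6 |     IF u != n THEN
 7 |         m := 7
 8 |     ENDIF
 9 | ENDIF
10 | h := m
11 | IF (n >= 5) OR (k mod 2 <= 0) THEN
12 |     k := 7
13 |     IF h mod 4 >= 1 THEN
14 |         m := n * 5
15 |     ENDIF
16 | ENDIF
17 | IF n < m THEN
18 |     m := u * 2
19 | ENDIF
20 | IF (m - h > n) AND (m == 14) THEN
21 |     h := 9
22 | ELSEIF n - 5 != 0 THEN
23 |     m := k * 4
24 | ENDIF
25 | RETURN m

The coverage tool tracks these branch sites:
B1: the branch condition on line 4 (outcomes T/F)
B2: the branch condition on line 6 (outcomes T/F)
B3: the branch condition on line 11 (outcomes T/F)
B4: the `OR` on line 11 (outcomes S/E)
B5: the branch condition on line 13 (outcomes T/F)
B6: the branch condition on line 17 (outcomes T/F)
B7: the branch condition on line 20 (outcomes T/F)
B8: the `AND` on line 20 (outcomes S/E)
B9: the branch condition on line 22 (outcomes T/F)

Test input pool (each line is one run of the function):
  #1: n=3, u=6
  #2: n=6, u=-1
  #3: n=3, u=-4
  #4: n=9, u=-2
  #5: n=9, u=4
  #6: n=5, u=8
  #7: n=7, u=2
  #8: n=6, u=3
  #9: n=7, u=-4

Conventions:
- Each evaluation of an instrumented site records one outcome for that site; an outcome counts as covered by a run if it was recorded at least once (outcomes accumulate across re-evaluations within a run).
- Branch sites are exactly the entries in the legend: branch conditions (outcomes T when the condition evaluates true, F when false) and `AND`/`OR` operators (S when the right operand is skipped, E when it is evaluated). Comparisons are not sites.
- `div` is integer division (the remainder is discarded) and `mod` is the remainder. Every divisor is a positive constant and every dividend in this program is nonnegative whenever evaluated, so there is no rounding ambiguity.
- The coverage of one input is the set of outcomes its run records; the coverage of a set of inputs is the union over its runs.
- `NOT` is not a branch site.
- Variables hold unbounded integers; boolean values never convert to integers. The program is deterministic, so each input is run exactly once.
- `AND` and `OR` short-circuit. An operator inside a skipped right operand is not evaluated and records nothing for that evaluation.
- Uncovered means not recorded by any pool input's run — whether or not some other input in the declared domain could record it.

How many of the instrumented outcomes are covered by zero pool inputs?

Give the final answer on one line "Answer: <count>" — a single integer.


input #1 (n=3, u=6): events B1->F, B4->E, B3->F, B6->F, B8->S, B7->F, B9->T; covers B1=F, B3=F, B4=E, B6=F, B7=F, B8=S, B9=T
input #2 (n=6, u=-1): events B1->T, B2->T, B4->S, B3->T, B5->T, B6->T, B8->S, B7->F, B9->T; covers B1=T, B2=T, B3=T, B4=S, B5=T, B6=T, B7=F, B8=S, B9=T
input #3 (n=3, u=-4): events B1->F, B4->E, B3->F, B6->F, B8->S, B7->F, B9->T; covers B1=F, B3=F, B4=E, B6=F, B7=F, B8=S, B9=T
input #4 (n=9, u=-2): events B1->F, B4->S, B3->T, B5->T, B6->T, B8->S, B7->F, B9->T; covers B1=F, B3=T, B4=S, B5=T, B6=T, B7=F, B8=S, B9=T
input #5 (n=9, u=4): events B1->F, B4->S, B3->T, B5->T, B6->T, B8->S, B7->F, B9->T; covers B1=F, B3=T, B4=S, B5=T, B6=T, B7=F, B8=S, B9=T
input #6 (n=5, u=8): events B1->T, B2->T, B4->S, B3->T, B5->T, B6->T, B8->E, B7->F, B9->F; covers B1=T, B2=T, B3=T, B4=S, B5=T, B6=T, B7=F, B8=E, B9=F
input #7 (n=7, u=2): events B1->F, B4->S, B3->T, B5->T, B6->T, B8->S, B7->F, B9->T; covers B1=F, B3=T, B4=S, B5=T, B6=T, B7=F, B8=S, B9=T
input #8 (n=6, u=3): events B1->T, B2->T, B4->S, B3->T, B5->T, B6->T, B8->S, B7->F, B9->T; covers B1=T, B2=T, B3=T, B4=S, B5=T, B6=T, B7=F, B8=S, B9=T
input #9 (n=7, u=-4): events B1->F, B4->S, B3->T, B5->T, B6->T, B8->S, B7->F, B9->T; covers B1=F, B3=T, B4=S, B5=T, B6=T, B7=F, B8=S, B9=T
union over the pool: B1=T, B1=F, B2=T, B3=T, B3=F, B4=S, B4=E, B5=T, B6=T, B6=F, B7=F, B8=S, B8=E, B9=T, B9=F
uncovered (3 of 18): B2=F, B5=F, B7=T
Answer: 3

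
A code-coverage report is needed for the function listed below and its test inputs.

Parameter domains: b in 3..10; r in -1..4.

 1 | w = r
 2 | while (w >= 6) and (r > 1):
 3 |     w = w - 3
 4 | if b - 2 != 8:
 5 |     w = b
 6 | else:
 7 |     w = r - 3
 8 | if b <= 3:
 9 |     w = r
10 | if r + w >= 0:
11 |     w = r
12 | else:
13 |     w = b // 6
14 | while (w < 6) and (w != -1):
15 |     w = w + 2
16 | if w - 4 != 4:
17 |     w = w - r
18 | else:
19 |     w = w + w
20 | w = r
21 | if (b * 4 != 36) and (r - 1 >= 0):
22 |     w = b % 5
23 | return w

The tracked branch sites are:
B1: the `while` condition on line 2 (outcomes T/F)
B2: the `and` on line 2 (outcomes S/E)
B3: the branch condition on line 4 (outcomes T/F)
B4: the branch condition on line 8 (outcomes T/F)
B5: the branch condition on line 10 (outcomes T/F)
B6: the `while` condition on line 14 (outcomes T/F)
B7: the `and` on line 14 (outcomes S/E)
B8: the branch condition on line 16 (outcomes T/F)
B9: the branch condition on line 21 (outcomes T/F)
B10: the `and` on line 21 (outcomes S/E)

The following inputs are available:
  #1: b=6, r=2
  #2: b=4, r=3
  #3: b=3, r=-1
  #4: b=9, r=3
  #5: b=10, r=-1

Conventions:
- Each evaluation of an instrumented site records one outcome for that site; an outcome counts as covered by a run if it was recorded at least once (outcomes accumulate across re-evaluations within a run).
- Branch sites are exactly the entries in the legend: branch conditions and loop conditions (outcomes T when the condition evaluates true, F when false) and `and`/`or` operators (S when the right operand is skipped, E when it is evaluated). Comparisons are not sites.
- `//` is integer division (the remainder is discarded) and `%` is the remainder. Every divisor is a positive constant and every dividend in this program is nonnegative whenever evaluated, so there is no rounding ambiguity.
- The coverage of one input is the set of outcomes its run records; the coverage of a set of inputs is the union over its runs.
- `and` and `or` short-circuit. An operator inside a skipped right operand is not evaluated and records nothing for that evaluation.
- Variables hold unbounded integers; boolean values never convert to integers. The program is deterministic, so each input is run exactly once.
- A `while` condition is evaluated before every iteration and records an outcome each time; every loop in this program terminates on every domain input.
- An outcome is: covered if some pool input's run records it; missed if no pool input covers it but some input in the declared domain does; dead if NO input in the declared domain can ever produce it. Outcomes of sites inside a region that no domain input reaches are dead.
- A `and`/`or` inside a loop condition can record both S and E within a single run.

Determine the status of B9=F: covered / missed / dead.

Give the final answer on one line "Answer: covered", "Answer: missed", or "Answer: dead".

B9=F is recorded by pool input(s) 3, 4, 5 -> covered

Answer: covered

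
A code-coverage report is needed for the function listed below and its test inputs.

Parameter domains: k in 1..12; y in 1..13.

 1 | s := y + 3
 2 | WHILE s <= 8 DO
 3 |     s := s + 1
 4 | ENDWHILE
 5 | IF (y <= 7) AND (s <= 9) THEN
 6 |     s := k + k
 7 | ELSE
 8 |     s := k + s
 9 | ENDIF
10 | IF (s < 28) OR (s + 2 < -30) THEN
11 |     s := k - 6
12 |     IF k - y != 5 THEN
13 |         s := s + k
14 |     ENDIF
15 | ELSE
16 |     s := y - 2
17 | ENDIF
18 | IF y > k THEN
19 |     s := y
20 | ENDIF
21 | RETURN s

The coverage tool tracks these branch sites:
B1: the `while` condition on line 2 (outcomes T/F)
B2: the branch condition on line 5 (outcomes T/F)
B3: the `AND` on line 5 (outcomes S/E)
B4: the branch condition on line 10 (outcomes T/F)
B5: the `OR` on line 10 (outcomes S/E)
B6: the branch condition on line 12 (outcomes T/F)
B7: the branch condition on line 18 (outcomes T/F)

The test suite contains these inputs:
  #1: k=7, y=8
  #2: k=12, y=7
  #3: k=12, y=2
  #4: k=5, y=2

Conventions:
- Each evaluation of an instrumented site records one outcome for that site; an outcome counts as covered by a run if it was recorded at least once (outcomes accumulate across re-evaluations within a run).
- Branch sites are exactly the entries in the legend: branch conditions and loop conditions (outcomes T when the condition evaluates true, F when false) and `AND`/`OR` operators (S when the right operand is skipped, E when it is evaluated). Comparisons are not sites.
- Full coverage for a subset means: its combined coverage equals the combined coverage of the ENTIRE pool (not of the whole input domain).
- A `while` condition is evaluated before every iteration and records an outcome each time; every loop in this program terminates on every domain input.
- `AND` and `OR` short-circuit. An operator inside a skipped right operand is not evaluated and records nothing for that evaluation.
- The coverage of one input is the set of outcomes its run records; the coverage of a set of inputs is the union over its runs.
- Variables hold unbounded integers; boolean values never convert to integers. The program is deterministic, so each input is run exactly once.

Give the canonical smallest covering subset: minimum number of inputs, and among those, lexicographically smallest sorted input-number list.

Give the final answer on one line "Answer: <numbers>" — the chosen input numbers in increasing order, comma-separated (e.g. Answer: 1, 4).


#1 (k=7, y=8) -> B1->F, B3->S, B2->F, B5->S, B4->T, B6->T, B7->T; covered: B1=F, B2=F, B3=S, B4=T, B5=S, B6=T, B7=T
#2 (k=12, y=7) -> B1->F, B3->E, B2->F, B5->S, B4->T, B6->F, B7->F; covered: B1=F, B2=F, B3=E, B4=T, B5=S, B6=F, B7=F
#3 (k=12, y=2) -> B1->T, B1->T, B1->T, B1->T, B1->F, B3->E, B2->T, B5->S, B4->T, B6->T, B7->F; covered: B1=T, B1=F, B2=T, B3=E, B4=T, B5=S, B6=T, B7=F
#4 (k=5, y=2) -> B1->T, B1->T, B1->T, B1->T, B1->F, B3->E, B2->T, B5->S, B4->T, B6->T, B7->F; covered: B1=T, B1=F, B2=T, B3=E, B4=T, B5=S, B6=T, B7=F
together the pool reaches 12 outcomes: B1=T, B1=F, B2=T, B2=F, B3=S, B3=E, B4=T, B5=S, B6=T, B6=F, B7=T, B7=F
no size-1 subset reaches all 12 outcomes (best union: 8/12)
no size-2 subset reaches all 12 outcomes (best union: 11/12)
size 3: inputs {1, 2, 3} cover all 12 outcomes, and no lexicographically smaller subset of this size does
Answer: 1, 2, 3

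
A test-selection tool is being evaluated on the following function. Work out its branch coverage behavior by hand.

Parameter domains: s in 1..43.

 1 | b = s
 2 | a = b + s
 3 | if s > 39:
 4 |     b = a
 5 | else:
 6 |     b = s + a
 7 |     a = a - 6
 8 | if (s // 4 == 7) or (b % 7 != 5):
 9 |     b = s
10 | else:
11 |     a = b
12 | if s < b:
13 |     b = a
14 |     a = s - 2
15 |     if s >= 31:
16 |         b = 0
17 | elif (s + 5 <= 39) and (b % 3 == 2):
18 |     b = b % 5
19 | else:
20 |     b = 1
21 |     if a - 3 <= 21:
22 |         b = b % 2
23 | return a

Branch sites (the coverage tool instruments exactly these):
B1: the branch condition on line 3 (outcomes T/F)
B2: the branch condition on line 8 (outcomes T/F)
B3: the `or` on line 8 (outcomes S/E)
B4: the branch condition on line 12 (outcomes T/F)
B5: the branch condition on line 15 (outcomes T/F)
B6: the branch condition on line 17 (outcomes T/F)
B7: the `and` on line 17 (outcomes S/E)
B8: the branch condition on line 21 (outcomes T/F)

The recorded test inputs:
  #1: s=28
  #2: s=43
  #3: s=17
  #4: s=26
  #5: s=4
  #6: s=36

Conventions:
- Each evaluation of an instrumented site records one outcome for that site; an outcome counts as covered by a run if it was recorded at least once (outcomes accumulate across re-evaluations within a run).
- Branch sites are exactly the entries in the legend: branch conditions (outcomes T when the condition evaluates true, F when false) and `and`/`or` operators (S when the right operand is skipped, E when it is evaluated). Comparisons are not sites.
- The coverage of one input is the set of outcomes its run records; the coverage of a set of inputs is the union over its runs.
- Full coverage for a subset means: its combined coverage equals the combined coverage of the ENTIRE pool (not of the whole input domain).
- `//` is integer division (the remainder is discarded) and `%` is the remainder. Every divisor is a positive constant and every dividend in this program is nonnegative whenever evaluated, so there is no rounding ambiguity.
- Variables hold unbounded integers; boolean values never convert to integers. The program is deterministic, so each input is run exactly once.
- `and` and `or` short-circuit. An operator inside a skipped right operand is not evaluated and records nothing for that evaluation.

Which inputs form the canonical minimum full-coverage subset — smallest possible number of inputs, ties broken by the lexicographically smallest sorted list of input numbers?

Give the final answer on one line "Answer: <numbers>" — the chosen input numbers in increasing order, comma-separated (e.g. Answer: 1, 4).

#1 (s=28) -> B1->F, B3->S, B2->T, B4->F, B7->E, B6->F, B8->F; covered: B1=F, B2=T, B3=S, B4=F, B6=F, B7=E, B8=F
#2 (s=43) -> B1->T, B3->E, B2->T, B4->F, B7->S, B6->F, B8->F; covered: B1=T, B2=T, B3=E, B4=F, B6=F, B7=S, B8=F
#3 (s=17) -> B1->F, B3->E, B2->T, B4->F, B7->E, B6->T; covered: B1=F, B2=T, B3=E, B4=F, B6=T, B7=E
#4 (s=26) -> B1->F, B3->E, B2->T, B4->F, B7->E, B6->T; covered: B1=F, B2=T, B3=E, B4=F, B6=T, B7=E
#5 (s=4) -> B1->F, B3->E, B2->F, B4->T, B5->F; covered: B1=F, B2=F, B3=E, B4=T, B5=F
#6 (s=36) -> B1->F, B3->E, B2->T, B4->F, B7->S, B6->F, B8->F; covered: B1=F, B2=T, B3=E, B4=F, B6=F, B7=S, B8=F
union over all inputs: B1=T, B1=F, B2=T, B2=F, B3=S, B3=E, B4=T, B4=F, B5=F, B6=T, B6=F, B7=S, B7=E, B8=F (14 outcomes)
size 1 is not enough: best union over all size-1 subsets is 7/14
size 2 is not enough: best union over all size-2 subsets is 11/14
size 3 is not enough: best union over all size-3 subsets is 13/14
size 4: inputs {1, 2, 3, 5} cover all 14 outcomes, and no lexicographically smaller subset of this size does

Answer: 1, 2, 3, 5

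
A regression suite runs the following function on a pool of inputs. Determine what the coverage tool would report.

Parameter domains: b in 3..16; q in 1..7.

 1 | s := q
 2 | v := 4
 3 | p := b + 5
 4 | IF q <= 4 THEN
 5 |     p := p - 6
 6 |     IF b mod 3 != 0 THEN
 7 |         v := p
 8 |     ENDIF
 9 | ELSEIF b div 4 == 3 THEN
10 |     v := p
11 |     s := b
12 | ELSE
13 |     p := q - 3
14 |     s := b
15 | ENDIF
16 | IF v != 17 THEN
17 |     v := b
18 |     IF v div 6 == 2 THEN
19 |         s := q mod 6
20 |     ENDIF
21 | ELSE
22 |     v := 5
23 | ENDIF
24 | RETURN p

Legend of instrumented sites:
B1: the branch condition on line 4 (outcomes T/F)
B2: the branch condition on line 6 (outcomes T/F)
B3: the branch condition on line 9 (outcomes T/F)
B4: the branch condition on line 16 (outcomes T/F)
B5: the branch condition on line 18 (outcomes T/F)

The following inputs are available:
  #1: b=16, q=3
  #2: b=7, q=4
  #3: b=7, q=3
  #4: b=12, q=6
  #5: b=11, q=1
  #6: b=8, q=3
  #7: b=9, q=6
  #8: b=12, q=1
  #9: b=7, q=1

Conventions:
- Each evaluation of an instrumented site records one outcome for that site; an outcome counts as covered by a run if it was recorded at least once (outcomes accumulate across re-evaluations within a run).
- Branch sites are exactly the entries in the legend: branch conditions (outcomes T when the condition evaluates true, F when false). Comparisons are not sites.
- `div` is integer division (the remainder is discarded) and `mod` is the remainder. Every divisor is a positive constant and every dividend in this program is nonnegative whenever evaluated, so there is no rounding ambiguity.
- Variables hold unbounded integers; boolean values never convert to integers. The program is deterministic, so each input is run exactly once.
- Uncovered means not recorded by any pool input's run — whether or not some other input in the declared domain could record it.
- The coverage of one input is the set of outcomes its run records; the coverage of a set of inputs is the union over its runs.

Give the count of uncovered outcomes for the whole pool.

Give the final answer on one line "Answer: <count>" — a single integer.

test 1 (b=16, q=3) fires B1->T, B2->T, B4->T, B5->T; hits B1=T, B2=T, B4=T, B5=T
test 2 (b=7, q=4) fires B1->T, B2->T, B4->T, B5->F; hits B1=T, B2=T, B4=T, B5=F
test 3 (b=7, q=3) fires B1->T, B2->T, B4->T, B5->F; hits B1=T, B2=T, B4=T, B5=F
test 4 (b=12, q=6) fires B1->F, B3->T, B4->F; hits B1=F, B3=T, B4=F
test 5 (b=11, q=1) fires B1->T, B2->T, B4->T, B5->F; hits B1=T, B2=T, B4=T, B5=F
test 6 (b=8, q=3) fires B1->T, B2->T, B4->T, B5->F; hits B1=T, B2=T, B4=T, B5=F
test 7 (b=9, q=6) fires B1->F, B3->F, B4->T, B5->F; hits B1=F, B3=F, B4=T, B5=F
test 8 (b=12, q=1) fires B1->T, B2->F, B4->T, B5->T; hits B1=T, B2=F, B4=T, B5=T
test 9 (b=7, q=1) fires B1->T, B2->T, B4->T, B5->F; hits B1=T, B2=T, B4=T, B5=F
union over the pool: B1=T, B1=F, B2=T, B2=F, B3=T, B3=F, B4=T, B4=F, B5=T, B5=F
uncovered (0 of 10): none

Answer: 0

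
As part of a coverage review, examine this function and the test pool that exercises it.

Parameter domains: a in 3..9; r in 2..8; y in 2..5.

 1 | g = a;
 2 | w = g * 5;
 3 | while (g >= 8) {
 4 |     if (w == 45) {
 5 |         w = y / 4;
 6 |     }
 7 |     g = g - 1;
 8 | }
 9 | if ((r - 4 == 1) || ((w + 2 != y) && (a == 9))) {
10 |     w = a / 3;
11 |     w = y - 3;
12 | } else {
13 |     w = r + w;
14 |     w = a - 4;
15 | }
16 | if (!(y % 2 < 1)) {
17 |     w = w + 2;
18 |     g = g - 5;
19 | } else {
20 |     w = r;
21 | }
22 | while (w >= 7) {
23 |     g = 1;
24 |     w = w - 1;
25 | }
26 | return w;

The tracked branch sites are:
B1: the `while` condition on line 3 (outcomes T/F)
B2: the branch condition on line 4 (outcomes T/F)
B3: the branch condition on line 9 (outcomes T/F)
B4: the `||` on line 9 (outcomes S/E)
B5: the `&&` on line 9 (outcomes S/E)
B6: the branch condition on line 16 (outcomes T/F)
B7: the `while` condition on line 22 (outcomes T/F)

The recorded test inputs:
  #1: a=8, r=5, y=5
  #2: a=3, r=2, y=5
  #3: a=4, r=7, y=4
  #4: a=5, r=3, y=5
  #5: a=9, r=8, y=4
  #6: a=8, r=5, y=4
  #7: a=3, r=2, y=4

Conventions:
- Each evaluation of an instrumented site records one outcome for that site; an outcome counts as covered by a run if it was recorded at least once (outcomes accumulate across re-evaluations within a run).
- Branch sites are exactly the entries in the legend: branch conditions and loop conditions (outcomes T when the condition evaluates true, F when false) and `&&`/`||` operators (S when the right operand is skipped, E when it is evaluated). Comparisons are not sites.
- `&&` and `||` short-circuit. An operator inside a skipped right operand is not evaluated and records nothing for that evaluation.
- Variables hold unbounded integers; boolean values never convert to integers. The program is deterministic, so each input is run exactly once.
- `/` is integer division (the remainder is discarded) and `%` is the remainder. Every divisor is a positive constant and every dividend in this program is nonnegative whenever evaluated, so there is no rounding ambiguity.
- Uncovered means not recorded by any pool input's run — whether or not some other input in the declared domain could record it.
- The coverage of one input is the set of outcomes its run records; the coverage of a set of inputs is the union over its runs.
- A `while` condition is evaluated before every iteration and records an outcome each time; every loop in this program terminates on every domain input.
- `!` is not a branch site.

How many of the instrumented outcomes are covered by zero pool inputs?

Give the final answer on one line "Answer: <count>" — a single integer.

input #1 (a=8, r=5, y=5): events B1->T, B2->F, B1->F, B4->S, B3->T, B6->T, B7->F; covers B1=T, B1=F, B2=F, B3=T, B4=S, B6=T, B7=F
input #2 (a=3, r=2, y=5): events B1->F, B4->E, B5->E, B3->F, B6->T, B7->F; covers B1=F, B3=F, B4=E, B5=E, B6=T, B7=F
input #3 (a=4, r=7, y=4): events B1->F, B4->E, B5->E, B3->F, B6->F, B7->T, B7->F; covers B1=F, B3=F, B4=E, B5=E, B6=F, B7=T, B7=F
input #4 (a=5, r=3, y=5): events B1->F, B4->E, B5->E, B3->F, B6->T, B7->F; covers B1=F, B3=F, B4=E, B5=E, B6=T, B7=F
input #5 (a=9, r=8, y=4): events B1->T, B2->T, B1->T, B2->F, B1->F, B4->E, B5->E, B3->T, B6->F, B7->T, B7->T, B7->F; covers B1=T, B1=F, B2=T, B2=F, B3=T, B4=E, B5=E, B6=F, B7=T, B7=F
input #6 (a=8, r=5, y=4): events B1->T, B2->F, B1->F, B4->S, B3->T, B6->F, B7->F; covers B1=T, B1=F, B2=F, B3=T, B4=S, B6=F, B7=F
input #7 (a=3, r=2, y=4): events B1->F, B4->E, B5->E, B3->F, B6->F, B7->F; covers B1=F, B3=F, B4=E, B5=E, B6=F, B7=F
union over the pool: B1=T, B1=F, B2=T, B2=F, B3=T, B3=F, B4=S, B4=E, B5=E, B6=T, B6=F, B7=T, B7=F
uncovered (1 of 14): B5=S

Answer: 1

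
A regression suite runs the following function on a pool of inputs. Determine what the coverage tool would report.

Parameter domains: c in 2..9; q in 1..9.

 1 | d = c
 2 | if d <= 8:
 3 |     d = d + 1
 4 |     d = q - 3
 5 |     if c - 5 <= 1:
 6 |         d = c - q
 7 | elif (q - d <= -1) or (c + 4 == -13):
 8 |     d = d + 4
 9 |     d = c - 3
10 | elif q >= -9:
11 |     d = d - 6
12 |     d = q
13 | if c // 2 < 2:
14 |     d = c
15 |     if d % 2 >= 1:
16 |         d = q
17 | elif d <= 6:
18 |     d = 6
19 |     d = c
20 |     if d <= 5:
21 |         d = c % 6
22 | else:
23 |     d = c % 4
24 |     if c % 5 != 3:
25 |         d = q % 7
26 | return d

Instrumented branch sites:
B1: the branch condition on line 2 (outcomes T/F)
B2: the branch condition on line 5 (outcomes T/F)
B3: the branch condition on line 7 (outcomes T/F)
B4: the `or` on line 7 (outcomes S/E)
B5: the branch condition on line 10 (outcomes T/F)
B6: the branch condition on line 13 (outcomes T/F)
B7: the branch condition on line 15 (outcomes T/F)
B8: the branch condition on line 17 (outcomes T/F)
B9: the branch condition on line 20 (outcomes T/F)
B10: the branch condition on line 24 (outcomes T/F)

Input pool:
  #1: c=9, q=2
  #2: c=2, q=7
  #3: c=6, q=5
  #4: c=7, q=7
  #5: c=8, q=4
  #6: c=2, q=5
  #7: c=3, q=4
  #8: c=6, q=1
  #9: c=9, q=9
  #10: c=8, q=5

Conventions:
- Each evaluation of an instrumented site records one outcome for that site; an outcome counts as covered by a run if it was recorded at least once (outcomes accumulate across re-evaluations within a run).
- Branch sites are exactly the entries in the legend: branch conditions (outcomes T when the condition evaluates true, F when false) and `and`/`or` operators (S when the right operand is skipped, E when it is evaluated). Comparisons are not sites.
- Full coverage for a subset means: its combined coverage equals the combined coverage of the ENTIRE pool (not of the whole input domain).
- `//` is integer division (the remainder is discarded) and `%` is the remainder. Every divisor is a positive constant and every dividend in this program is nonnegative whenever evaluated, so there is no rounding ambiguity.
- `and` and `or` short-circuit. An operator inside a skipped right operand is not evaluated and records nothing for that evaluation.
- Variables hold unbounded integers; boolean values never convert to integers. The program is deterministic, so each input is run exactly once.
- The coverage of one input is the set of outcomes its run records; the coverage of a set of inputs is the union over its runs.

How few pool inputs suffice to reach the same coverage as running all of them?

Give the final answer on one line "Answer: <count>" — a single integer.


input #1 (c=9, q=2): events B1->F, B4->S, B3->T, B6->F, B8->T, B9->F; covers B1=F, B3=T, B4=S, B6=F, B8=T, B9=F
input #2 (c=2, q=7): events B1->T, B2->T, B6->T, B7->F; covers B1=T, B2=T, B6=T, B7=F
input #3 (c=6, q=5): events B1->T, B2->T, B6->F, B8->T, B9->F; covers B1=T, B2=T, B6=F, B8=T, B9=F
input #4 (c=7, q=7): events B1->T, B2->F, B6->F, B8->T, B9->F; covers B1=T, B2=F, B6=F, B8=T, B9=F
input #5 (c=8, q=4): events B1->T, B2->F, B6->F, B8->T, B9->F; covers B1=T, B2=F, B6=F, B8=T, B9=F
input #6 (c=2, q=5): events B1->T, B2->T, B6->T, B7->F; covers B1=T, B2=T, B6=T, B7=F
input #7 (c=3, q=4): events B1->T, B2->T, B6->T, B7->T; covers B1=T, B2=T, B6=T, B7=T
input #8 (c=6, q=1): events B1->T, B2->T, B6->F, B8->T, B9->F; covers B1=T, B2=T, B6=F, B8=T, B9=F
input #9 (c=9, q=9): events B1->F, B4->E, B3->F, B5->T, B6->F, B8->F, B10->T; covers B1=F, B3=F, B4=E, B5=T, B6=F, B8=F, B10=T
input #10 (c=8, q=5): events B1->T, B2->F, B6->F, B8->T, B9->F; covers B1=T, B2=F, B6=F, B8=T, B9=F
union over all inputs: B1=T, B1=F, B2=T, B2=F, B3=T, B3=F, B4=S, B4=E, B5=T, B6=T, B6=F, B7=T, B7=F, B8=T, B8=F, B9=F, B10=T (17 outcomes)
checked all size-1 subsets: none covers 17 outcomes (max 7/17)
checked all size-2 subsets: none covers 17 outcomes (max 11/17)
checked all size-3 subsets: none covers 17 outcomes (max 15/17)
checked all size-4 subsets: none covers 17 outcomes (max 16/17)
size 5: inputs {1, 2, 4, 7, 9} cover all 17 outcomes, and no lexicographically smaller subset of this size does
Answer: 5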